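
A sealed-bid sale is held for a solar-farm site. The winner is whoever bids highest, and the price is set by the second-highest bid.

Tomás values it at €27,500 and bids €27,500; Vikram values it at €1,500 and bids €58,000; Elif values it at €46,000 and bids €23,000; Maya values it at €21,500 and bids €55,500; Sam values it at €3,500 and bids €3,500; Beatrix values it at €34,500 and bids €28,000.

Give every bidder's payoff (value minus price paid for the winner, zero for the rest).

Tomás €0, Vikram -€54,000, Elif €0, Maya €0, Sam €0, Beatrix €0.

Bids in descending order: Vikram €58,000; Maya €55,500; Beatrix €28,000; Tomás €27,500; Elif €23,000; Sam €3,500.
Vikram has the top bid and wins; the price is the second-highest bid, €55,500.
Vikram's payoff = €1,500 − €55,500 = -€54,000. All other bidders lose, so their payoff is 0.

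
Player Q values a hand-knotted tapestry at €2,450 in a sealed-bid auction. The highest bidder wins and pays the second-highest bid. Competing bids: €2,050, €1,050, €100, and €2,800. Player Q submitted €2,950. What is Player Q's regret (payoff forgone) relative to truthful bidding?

The highest competing bid is €2,800.
Bidding truthfully at €2,450: the top bid is €2,800 (a rival), so Player Q loses. Payoff = €0.
Bidding €2,950: Player Q has the top bid, wins, and pays the second-highest bid €2,800. Payoff = €2,450 − €2,800 = -€350.
Regret = truthful payoff − actual payoff = €0 − -€350 = €350.
This is the dominant-strategy logic: truthful bidding weakly beats any alternative.

Regret: €350.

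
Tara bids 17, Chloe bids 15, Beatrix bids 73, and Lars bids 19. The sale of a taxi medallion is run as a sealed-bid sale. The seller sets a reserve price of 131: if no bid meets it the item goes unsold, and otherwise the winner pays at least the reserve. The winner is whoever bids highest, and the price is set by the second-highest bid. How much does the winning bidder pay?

Ordered from highest: Beatrix 73 > Lars 19 > Tara 17 > Chloe 15.
The top bid 73 is below the reserve 131, so the item goes unsold and nothing is paid.

unsold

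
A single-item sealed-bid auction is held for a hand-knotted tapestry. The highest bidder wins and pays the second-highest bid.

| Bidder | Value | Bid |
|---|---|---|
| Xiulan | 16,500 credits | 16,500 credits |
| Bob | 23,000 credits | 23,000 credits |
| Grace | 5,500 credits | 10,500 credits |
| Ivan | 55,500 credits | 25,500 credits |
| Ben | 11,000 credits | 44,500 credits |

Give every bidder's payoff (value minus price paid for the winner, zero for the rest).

Payoffs: Xiulan 0 credits, Bob 0 credits, Grace 0 credits, Ivan 0 credits, Ben -14,500 credits.

Ranking the bids: Ben 44,500 credits, then Ivan 25,500 credits, then Bob 23,000 credits, then Xiulan 16,500 credits, then Grace 10,500 credits.
Ben has the top bid and wins; the price is the second-highest bid, 25,500 credits.
Ben's payoff = 11,000 credits − 25,500 credits = -14,500 credits. All other bidders lose, so their payoff is 0.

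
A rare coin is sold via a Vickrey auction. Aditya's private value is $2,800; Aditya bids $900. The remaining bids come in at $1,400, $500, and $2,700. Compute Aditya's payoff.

$0

Highest competing bid: $2,700.
Aditya's bid $900 is not the highest, so Aditya loses, pays nothing, and earns zero payoff.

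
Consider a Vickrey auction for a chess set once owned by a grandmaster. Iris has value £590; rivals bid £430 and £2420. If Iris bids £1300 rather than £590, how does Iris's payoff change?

The highest competing bid is £2420.
Bidding truthfully at £590: the top bid is £2420 (a rival), so Iris loses. Payoff = £0.
Bidding £1300: the top bid is £2420 (a rival), so Iris loses. Payoff = £0.
Change = £0 − £0 = £0.
The bid only affects whether you win, not the price — here both bids land on the same side of the top rival bid, so the deviation is payoff-neutral.

Change in payoff: £0.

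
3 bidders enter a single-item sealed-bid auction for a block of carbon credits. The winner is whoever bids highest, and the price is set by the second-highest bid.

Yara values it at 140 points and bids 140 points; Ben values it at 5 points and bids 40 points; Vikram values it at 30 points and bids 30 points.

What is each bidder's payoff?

Sorted high to low: Yara 140 points; Ben 40 points; Vikram 30 points.
Yara has the top bid and wins; the price is the second-highest bid, 40 points.
Yara's payoff = 140 points − 40 points = 100 points. All other bidders lose, so their payoff is 0.

Payoffs: Yara 100 points, Ben 0 points, Vikram 0 points.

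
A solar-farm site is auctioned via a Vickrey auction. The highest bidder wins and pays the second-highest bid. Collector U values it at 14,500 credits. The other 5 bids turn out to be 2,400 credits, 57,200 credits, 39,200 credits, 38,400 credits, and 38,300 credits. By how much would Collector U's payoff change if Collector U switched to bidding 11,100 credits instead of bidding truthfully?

The highest competing bid is 57,200 credits.
Bidding truthfully at 14,500 credits: the top bid is 57,200 credits (a rival), so Collector U loses. Payoff = 0 credits.
Bidding 11,100 credits: the top bid is 57,200 credits (a rival), so Collector U loses. Payoff = 0 credits.
Change = 0 credits − 0 credits = 0 credits.

Change in payoff: 0 credits.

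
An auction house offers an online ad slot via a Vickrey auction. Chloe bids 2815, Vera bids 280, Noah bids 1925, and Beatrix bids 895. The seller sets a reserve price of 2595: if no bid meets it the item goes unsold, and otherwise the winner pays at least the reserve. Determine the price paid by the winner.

2595

Sorted high to low: Chloe 2815; Noah 1925; Beatrix 895; Vera 280.
Chloe has the highest bid, so Chloe wins.
The second-highest bid is 1925, but the reserve 2595 is higher, so the price is the reserve.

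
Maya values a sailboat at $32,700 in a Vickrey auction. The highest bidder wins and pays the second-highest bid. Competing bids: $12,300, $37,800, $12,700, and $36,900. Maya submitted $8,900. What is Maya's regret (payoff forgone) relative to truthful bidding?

$0

The highest competing bid is $37,800.
Bidding truthfully at $32,700: the top bid is $37,800 (a rival), so Maya loses. Payoff = $0.
Bidding $8,900: the top bid is $37,800 (a rival), so Maya loses. Payoff = $0.
Regret = truthful payoff − actual payoff = $0 − $0 = $0.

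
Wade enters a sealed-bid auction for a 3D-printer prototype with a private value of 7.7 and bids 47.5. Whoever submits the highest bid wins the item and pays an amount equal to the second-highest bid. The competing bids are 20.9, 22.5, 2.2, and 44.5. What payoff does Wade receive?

Highest competing bid: 44.5.
Wade's bid 47.5 is the highest overall, so Wade wins and pays the second-highest bid, 44.5.
Payoff = value − price = 7.7 − 44.5 = -36.8.

-36.8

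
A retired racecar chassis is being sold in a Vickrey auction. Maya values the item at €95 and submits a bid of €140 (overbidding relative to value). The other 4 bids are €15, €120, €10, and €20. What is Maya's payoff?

Highest competing bid: €120.
Maya's bid €140 is the highest overall, so Maya wins and pays the second-highest bid, €120.
Payoff = value − price = €95 − €120 = -€25.
Overbidding won the item at a price above value — truthful bidding would have avoided this loss.

-€25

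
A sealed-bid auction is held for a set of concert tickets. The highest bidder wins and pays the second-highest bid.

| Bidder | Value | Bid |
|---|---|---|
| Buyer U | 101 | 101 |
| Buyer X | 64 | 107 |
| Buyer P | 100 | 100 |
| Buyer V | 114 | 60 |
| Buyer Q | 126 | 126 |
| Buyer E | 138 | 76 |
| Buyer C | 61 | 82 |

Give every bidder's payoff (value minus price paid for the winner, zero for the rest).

Buyer U 0, Buyer X 0, Buyer P 0, Buyer V 0, Buyer Q 19, Buyer E 0, Buyer C 0.

Bids in descending order: Buyer Q 126 > Buyer X 107 > Buyer U 101 > Buyer P 100 > Buyer C 82 > Buyer E 76 > Buyer V 60.
Buyer Q has the top bid and wins; the price is the second-highest bid, 107.
Buyer Q's payoff = 126 − 107 = 19. All other bidders lose, so their payoff is 0.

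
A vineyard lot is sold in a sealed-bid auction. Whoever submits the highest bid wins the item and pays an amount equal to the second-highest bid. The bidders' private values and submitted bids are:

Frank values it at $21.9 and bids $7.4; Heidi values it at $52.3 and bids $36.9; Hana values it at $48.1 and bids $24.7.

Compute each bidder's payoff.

Ranking the bids: Heidi $36.9 > Hana $24.7 > Frank $7.4.
Heidi has the top bid and wins; the price is the second-highest bid, $24.7.
Heidi's payoff = $52.3 − $24.7 = $27.6. All other bidders lose, so their payoff is 0.

Frank $0.0, Heidi $27.6, Hana $0.0.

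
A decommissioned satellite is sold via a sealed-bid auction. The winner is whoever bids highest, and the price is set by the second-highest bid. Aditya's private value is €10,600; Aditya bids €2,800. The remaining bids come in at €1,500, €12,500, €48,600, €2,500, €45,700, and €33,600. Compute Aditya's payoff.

Highest competing bid: €48,600.
Aditya's bid €2,800 is not the highest, so Aditya loses, pays nothing, and earns zero payoff.

Payoff = €0.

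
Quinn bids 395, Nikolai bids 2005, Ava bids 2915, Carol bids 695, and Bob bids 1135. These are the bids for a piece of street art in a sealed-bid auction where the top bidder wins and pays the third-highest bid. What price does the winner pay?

Ordered from highest: Ava 2915; Nikolai 2005; Bob 1135; Carol 695; Quinn 395.
Ava is the highest bidder, so Ava wins.
Under the third-price rule, the price is the third-highest bid: 1135.

Price paid: 1135.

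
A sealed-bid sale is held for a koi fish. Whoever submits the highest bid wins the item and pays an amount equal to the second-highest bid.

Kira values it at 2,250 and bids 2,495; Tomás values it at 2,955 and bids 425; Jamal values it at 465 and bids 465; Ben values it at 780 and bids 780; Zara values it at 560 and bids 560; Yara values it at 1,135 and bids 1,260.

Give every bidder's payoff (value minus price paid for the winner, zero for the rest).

Sorted high to low: Kira 2,495, then Yara 1,260, then Ben 780, then Zara 560, then Jamal 465, then Tomás 425.
Kira has the top bid and wins; the price is the second-highest bid, 1,260.
Kira's payoff = 2,250 − 1,260 = 990. All other bidders lose, so their payoff is 0.

Payoffs: Kira 990, Tomás 0, Jamal 0, Ben 0, Zara 0, Yara 0.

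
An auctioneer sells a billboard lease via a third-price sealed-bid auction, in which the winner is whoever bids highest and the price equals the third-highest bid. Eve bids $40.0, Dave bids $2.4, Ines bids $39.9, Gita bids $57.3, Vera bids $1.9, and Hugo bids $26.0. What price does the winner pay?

$39.9

Bids in descending order: Gita $57.3 > Eve $40.0 > Ines $39.9 > Hugo $26.0 > Dave $2.4 > Vera $1.9.
Gita is the highest bidder, so Gita wins.
Under the third-price rule, the price is the third-highest bid: $39.9.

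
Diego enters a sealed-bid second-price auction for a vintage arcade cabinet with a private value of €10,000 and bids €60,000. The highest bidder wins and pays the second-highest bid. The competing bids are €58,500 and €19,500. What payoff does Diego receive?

Diego's payoff: -€48,500.

Highest competing bid: €58,500.
Diego's bid €60,000 is the highest overall, so Diego wins and pays the second-highest bid, €58,500.
Payoff = value − price = €10,000 − €58,500 = -€48,500.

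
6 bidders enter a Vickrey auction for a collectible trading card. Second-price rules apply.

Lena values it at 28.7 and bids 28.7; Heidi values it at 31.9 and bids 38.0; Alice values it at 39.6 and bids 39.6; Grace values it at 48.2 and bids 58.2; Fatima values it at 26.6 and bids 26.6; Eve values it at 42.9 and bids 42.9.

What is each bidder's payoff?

Ranking the bids: Grace 58.2 > Eve 42.9 > Alice 39.6 > Heidi 38.0 > Lena 28.7 > Fatima 26.6.
Grace has the top bid and wins; the price is the second-highest bid, 42.9.
Grace's payoff = 48.2 − 42.9 = 5.3. All other bidders lose, so their payoff is 0.

Payoffs: Lena 0.0, Heidi 0.0, Alice 0.0, Grace 5.3, Fatima 0.0, Eve 0.0.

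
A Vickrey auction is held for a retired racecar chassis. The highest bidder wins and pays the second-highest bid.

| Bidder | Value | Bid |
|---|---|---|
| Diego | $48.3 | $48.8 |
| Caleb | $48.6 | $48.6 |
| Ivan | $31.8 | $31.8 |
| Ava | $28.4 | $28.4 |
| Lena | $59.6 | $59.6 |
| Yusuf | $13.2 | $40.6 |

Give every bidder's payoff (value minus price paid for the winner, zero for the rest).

Ordered from highest: Lena $59.6, then Diego $48.8, then Caleb $48.6, then Yusuf $40.6, then Ivan $31.8, then Ava $28.4.
Lena has the top bid and wins; the price is the second-highest bid, $48.8.
Lena's payoff = $59.6 − $48.8 = $10.8. All other bidders lose, so their payoff is 0.

Payoffs: Diego $0.0, Caleb $0.0, Ivan $0.0, Ava $0.0, Lena $10.8, Yusuf $0.0.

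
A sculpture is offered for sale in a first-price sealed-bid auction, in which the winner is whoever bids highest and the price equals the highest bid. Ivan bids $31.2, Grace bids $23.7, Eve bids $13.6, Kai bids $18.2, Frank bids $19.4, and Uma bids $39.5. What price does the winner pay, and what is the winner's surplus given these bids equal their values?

Sorted high to low: Uma $39.5, then Ivan $31.2, then Grace $23.7, then Frank $19.4, then Kai $18.2, then Eve $13.6.
Uma is the highest bidder, so Uma wins.
Under the first-price rule, the price is the highest bid: $39.5.
Surplus = $39.5 − $39.5 = $0.0.

Price $39.5; surplus $0.0.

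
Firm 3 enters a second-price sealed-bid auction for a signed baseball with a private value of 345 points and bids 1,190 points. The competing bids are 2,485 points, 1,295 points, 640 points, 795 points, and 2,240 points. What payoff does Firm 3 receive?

Highest competing bid: 2,485 points.
Firm 3's bid 1,190 points is not the highest, so Firm 3 loses, pays nothing, and earns zero payoff.

The bidder's payoff: 0 points.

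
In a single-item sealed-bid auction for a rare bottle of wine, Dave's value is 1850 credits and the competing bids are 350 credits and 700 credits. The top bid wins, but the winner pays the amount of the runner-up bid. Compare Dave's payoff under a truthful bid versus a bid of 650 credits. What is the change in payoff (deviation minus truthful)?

The highest competing bid is 700 credits.
Bidding truthfully at 1850 credits: Dave has the top bid, wins, and pays the second-highest bid 700 credits. Payoff = 1850 credits − 700 credits = 1150 credits.
Bidding 650 credits: the top bid is 700 credits (a rival), so Dave loses. Payoff = 0 credits.
Change = 0 credits − 1150 credits = -1150 credits.

Payoff change: -1150 credits.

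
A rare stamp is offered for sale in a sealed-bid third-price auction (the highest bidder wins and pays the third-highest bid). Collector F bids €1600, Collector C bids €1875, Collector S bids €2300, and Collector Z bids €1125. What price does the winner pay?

€1600

Bids in descending order: Collector S €2300; Collector C €1875; Collector F €1600; Collector Z €1125.
Collector S is the highest bidder, so Collector S wins.
Under the third-price rule, the price is the third-highest bid: €1600.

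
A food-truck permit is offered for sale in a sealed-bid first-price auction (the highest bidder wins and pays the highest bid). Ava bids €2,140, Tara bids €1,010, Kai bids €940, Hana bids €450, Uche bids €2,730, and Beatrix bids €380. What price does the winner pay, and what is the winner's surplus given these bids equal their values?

The winner pays €2,730 for a surplus of €0.

Bids in descending order: Uche €2,730; Ava €2,140; Tara €1,010; Kai €940; Hana €450; Beatrix €380.
Uche is the highest bidder, so Uche wins.
Under the first-price rule, the price is the highest bid: €2,730.
Surplus = €2,730 − €2,730 = €0.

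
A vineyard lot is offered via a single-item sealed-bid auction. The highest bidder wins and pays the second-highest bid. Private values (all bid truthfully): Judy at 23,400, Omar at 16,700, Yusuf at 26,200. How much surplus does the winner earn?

2,800

Sorted high to low: Yusuf 26,200; Judy 23,400; Omar 16,700.
Yusuf wins with the top bid and pays the second-highest, 23,400.
Surplus = 26,200 − 23,400 = 2,800.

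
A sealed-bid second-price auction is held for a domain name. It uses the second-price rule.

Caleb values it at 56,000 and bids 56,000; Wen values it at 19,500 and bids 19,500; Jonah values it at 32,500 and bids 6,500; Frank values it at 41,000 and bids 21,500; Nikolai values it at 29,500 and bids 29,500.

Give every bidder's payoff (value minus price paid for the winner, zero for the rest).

Sorted high to low: Caleb 56,000, then Nikolai 29,500, then Frank 21,500, then Wen 19,500, then Jonah 6,500.
Caleb has the top bid and wins; the price is the second-highest bid, 29,500.
Caleb's payoff = 56,000 − 29,500 = 26,500. All other bidders lose, so their payoff is 0.

Payoffs: Caleb 26,500, Wen 0, Jonah 0, Frank 0, Nikolai 0.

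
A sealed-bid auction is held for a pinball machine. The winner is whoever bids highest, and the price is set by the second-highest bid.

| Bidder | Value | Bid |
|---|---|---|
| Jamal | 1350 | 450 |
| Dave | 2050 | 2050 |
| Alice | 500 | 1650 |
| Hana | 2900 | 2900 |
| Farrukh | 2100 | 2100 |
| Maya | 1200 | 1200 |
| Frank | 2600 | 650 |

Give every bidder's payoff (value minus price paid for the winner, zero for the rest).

Payoffs: Jamal 0, Dave 0, Alice 0, Hana 800, Farrukh 0, Maya 0, Frank 0.

Ranking the bids: Hana 2900 > Farrukh 2100 > Dave 2050 > Alice 1650 > Maya 1200 > Frank 650 > Jamal 450.
Hana has the top bid and wins; the price is the second-highest bid, 2100.
Hana's payoff = 2900 − 2100 = 800. All other bidders lose, so their payoff is 0.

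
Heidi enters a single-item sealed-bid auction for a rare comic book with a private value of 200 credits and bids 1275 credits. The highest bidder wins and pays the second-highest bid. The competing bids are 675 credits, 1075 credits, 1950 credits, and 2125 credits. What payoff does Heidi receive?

Highest competing bid: 2125 credits.
Heidi's bid 1275 credits is not the highest, so Heidi loses, pays nothing, and earns zero payoff.

0 credits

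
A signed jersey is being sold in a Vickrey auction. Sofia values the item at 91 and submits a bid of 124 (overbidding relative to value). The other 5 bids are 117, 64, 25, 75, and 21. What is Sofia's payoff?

Highest competing bid: 117.
Sofia's bid 124 is the highest overall, so Sofia wins and pays the second-highest bid, 117.
Payoff = value − price = 91 − 117 = -26.

Payoff = -26.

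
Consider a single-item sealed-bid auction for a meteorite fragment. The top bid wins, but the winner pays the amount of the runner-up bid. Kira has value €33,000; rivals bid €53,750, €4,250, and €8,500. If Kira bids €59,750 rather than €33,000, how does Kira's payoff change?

-€20,750

The highest competing bid is €53,750.
Bidding truthfully at €33,000: the top bid is €53,750 (a rival), so Kira loses. Payoff = €0.
Bidding €59,750: Kira has the top bid, wins, and pays the second-highest bid €53,750. Payoff = €33,000 − €53,750 = -€20,750.
Change = -€20,750 − €0 = -€20,750.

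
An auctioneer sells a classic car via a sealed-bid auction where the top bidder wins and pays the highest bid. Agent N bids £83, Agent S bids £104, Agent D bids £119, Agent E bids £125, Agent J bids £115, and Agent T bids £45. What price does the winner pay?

The winner pays £125.

Ranking the bids: Agent E £125; Agent D £119; Agent J £115; Agent S £104; Agent N £83; Agent T £45.
Agent E is the highest bidder, so Agent E wins.
Under the first-price rule, the price is the highest bid: £125.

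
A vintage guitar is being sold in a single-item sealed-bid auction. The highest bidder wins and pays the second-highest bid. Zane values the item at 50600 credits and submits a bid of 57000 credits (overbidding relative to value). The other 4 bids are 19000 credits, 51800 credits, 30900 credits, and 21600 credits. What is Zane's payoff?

-1200 credits

Highest competing bid: 51800 credits.
Zane's bid 57000 credits is the highest overall, so Zane wins and pays the second-highest bid, 51800 credits.
Payoff = value − price = 50600 credits − 51800 credits = -1200 credits.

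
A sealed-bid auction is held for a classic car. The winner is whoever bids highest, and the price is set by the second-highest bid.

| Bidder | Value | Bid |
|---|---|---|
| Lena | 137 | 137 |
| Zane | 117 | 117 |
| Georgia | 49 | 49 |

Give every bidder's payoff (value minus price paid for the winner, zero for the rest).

Sorted high to low: Lena 137 > Zane 117 > Georgia 49.
Lena has the top bid and wins; the price is the second-highest bid, 117.
Lena's payoff = 137 − 117 = 20. All other bidders lose, so their payoff is 0.

Payoffs: Lena 20, Zane 0, Georgia 0.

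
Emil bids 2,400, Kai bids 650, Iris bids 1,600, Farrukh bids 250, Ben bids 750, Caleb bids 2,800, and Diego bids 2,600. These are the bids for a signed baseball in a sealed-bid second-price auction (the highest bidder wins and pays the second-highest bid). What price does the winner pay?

Ranking the bids: Caleb 2,800, then Diego 2,600, then Emil 2,400, then Iris 1,600, then Ben 750, then Kai 650, then Farrukh 250.
Caleb is the highest bidder, so Caleb wins.
Under the second-price rule, the price is the second-highest bid: 2,600.

The winner pays 2,600.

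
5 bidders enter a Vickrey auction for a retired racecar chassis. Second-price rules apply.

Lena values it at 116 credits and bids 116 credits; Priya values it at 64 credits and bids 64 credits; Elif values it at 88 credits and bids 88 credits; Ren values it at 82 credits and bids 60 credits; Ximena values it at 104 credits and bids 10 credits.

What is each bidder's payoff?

Bids in descending order: Lena 116 credits; Elif 88 credits; Priya 64 credits; Ren 60 credits; Ximena 10 credits.
Lena has the top bid and wins; the price is the second-highest bid, 88 credits.
Lena's payoff = 116 credits − 88 credits = 28 credits. All other bidders lose, so their payoff is 0.

Lena 28 credits, Priya 0 credits, Elif 0 credits, Ren 0 credits, Ximena 0 credits.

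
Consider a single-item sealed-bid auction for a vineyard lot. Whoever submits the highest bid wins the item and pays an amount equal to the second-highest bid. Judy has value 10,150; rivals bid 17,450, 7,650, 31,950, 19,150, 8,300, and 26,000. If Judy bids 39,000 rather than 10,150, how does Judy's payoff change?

Payoff change: -21,800.

The highest competing bid is 31,950.
Bidding truthfully at 10,150: the top bid is 31,950 (a rival), so Judy loses. Payoff = 0.
Bidding 39,000: Judy has the top bid, wins, and pays the second-highest bid 31,950. Payoff = 10,150 − 31,950 = -21,800.
Change = -21,800 − 0 = -21,800.
This is the dominant-strategy logic: truthful bidding weakly beats any alternative.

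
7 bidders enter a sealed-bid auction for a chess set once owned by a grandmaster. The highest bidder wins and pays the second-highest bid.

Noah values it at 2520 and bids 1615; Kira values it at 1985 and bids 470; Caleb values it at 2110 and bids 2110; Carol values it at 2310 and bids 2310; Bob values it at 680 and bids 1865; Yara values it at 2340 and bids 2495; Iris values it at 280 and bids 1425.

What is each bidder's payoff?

Payoffs: Noah 0, Kira 0, Caleb 0, Carol 0, Bob 0, Yara 30, Iris 0.

Ordered from highest: Yara 2495; Carol 2310; Caleb 2110; Bob 1865; Noah 1615; Iris 1425; Kira 470.
Yara has the top bid and wins; the price is the second-highest bid, 2310.
Yara's payoff = 2340 − 2310 = 30. All other bidders lose, so their payoff is 0.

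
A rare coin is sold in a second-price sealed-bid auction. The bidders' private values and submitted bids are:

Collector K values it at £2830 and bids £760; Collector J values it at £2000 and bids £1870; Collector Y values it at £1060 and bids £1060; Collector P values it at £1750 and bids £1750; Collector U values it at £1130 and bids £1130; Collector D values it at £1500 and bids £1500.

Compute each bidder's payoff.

Ranking the bids: Collector J £1870 > Collector P £1750 > Collector D £1500 > Collector U £1130 > Collector Y £1060 > Collector K £760.
Collector J has the top bid and wins; the price is the second-highest bid, £1750.
Collector J's payoff = £2000 − £1750 = £250. All other bidders lose, so their payoff is 0.

Collector K £0, Collector J £250, Collector Y £0, Collector P £0, Collector U £0, Collector D £0.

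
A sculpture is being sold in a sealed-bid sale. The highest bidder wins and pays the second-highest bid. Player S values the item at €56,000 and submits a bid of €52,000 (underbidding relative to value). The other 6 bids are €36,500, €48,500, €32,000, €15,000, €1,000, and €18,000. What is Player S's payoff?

€7,500

Highest competing bid: €48,500.
Player S's bid €52,000 is the highest overall, so Player S wins and pays the second-highest bid, €48,500.
Payoff = value − price = €56,000 − €48,500 = €7,500.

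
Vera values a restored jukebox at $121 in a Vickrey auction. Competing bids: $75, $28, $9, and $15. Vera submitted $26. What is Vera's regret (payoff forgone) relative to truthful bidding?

The highest competing bid is $75.
Bidding truthfully at $121: Vera has the top bid, wins, and pays the second-highest bid $75. Payoff = $121 − $75 = $46.
Bidding $26: the top bid is $75 (a rival), so Vera loses. Payoff = $0.
Regret = truthful payoff − actual payoff = $46 − $0 = $46.

Regret: $46.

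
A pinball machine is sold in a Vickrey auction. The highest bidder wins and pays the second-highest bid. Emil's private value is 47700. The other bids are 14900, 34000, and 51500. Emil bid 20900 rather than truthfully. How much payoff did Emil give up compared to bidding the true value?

0

The highest competing bid is 51500.
Bidding truthfully at 47700: the top bid is 51500 (a rival), so Emil loses. Payoff = 0.
Bidding 20900: the top bid is 51500 (a rival), so Emil loses. Payoff = 0.
Regret = truthful payoff − actual payoff = 0 − 0 = 0.
The bid only affects whether you win, not the price — here both bids land on the same side of the top rival bid, so the deviation is payoff-neutral.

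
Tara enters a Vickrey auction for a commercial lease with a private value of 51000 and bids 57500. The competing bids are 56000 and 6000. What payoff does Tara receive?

Tara's payoff: -5000.

Highest competing bid: 56000.
Tara's bid 57500 is the highest overall, so Tara wins and pays the second-highest bid, 56000.
Payoff = value − price = 51000 − 56000 = -5000.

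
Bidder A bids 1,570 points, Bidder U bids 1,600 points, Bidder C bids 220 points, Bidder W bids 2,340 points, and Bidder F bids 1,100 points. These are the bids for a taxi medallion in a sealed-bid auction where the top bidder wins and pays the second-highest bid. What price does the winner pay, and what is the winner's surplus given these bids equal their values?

Price 1,600 points; surplus 740 points.

Ranking the bids: Bidder W 2,340 points, then Bidder U 1,600 points, then Bidder A 1,570 points, then Bidder F 1,100 points, then Bidder C 220 points.
Bidder W is the highest bidder, so Bidder W wins.
Under the second-price rule, the price is the second-highest bid: 1,600 points.
Surplus = 2,340 points − 1,600 points = 740 points.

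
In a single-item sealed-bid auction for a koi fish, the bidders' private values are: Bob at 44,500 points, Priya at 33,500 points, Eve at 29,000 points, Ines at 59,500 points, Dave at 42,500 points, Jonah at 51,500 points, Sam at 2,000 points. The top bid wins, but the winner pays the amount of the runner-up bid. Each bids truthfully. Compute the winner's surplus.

Bids in descending order: Ines 59,500 points, then Jonah 51,500 points, then Bob 44,500 points, then Dave 42,500 points, then Priya 33,500 points, then Eve 29,000 points, then Sam 2,000 points.
Ines wins with the top bid and pays the second-highest, 51,500 points.
Surplus = 59,500 points − 51,500 points = 8,000 points.

8,000 points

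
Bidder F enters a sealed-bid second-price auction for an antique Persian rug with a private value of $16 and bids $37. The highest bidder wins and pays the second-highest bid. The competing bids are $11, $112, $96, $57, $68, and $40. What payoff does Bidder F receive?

Highest competing bid: $112.
Bidder F's bid $37 is not the highest, so Bidder F loses, pays nothing, and earns zero payoff.

$0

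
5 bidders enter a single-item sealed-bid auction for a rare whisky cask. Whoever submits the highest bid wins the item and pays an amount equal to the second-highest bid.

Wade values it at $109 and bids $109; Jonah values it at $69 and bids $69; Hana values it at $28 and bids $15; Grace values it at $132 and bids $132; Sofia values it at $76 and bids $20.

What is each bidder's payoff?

Ranking the bids: Grace $132; Wade $109; Jonah $69; Sofia $20; Hana $15.
Grace has the top bid and wins; the price is the second-highest bid, $109.
Grace's payoff = $132 − $109 = $23. All other bidders lose, so their payoff is 0.

Wade $0, Jonah $0, Hana $0, Grace $23, Sofia $0.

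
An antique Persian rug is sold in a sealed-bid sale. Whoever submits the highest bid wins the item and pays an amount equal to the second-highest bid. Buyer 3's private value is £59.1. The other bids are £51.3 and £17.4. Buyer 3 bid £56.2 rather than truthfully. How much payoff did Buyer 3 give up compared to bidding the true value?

The highest competing bid is £51.3.
Bidding truthfully at £59.1: Buyer 3 has the top bid, wins, and pays the second-highest bid £51.3. Payoff = £59.1 − £51.3 = £7.8.
Bidding £56.2: Buyer 3 has the top bid, wins, and pays the second-highest bid £51.3. Payoff = £59.1 − £51.3 = £7.8.
Regret = truthful payoff − actual payoff = £7.8 − £7.8 = £0.0.
The bid only affects whether you win, not the price — here both bids land on the same side of the top rival bid, so the deviation is payoff-neutral.

Regret: £0.0.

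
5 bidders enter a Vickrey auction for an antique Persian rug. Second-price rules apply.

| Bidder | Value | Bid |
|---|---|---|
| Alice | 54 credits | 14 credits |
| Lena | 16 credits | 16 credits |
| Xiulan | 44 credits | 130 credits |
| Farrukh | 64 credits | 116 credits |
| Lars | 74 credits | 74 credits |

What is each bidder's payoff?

Sorted high to low: Xiulan 130 credits > Farrukh 116 credits > Lars 74 credits > Lena 16 credits > Alice 14 credits.
Xiulan has the top bid and wins; the price is the second-highest bid, 116 credits.
Xiulan's payoff = 44 credits − 116 credits = -72 credits. All other bidders lose, so their payoff is 0.

Payoffs: Alice 0 credits, Lena 0 credits, Xiulan -72 credits, Farrukh 0 credits, Lars 0 credits.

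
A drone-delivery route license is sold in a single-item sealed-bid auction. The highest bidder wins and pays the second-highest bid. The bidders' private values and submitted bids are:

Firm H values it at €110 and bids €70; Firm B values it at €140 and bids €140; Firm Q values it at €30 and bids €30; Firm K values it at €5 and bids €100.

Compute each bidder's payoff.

Ordered from highest: Firm B €140 > Firm K €100 > Firm H €70 > Firm Q €30.
Firm B has the top bid and wins; the price is the second-highest bid, €100.
Firm B's payoff = €140 − €100 = €40. All other bidders lose, so their payoff is 0.

Payoffs: Firm H €0, Firm B €40, Firm Q €0, Firm K €0.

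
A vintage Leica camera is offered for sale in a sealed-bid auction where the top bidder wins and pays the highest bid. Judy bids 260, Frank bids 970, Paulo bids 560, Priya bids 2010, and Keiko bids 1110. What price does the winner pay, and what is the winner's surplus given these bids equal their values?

Ranking the bids: Priya 2010; Keiko 1110; Frank 970; Paulo 560; Judy 260.
Priya is the highest bidder, so Priya wins.
Under the first-price rule, the price is the highest bid: 2010.
Surplus = 2010 − 2010 = 0.

Price 2010; surplus 0.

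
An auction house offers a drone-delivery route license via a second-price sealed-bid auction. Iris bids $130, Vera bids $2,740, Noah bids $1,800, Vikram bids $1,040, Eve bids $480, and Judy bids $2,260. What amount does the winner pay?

Ordered from highest: Vera $2,740 > Judy $2,260 > Noah $1,800 > Vikram $1,040 > Eve $480 > Iris $130.
Vera has the highest bid, so Vera wins.
The second-highest bid is $2,260, so that is what Vera pays.

$2,260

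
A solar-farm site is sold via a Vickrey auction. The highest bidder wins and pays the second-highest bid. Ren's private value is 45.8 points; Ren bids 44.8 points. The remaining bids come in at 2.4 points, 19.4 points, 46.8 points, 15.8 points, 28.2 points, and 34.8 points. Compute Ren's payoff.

Ren's payoff: 0.0 points.

Highest competing bid: 46.8 points.
Ren's bid 44.8 points is not the highest, so Ren loses, pays nothing, and earns zero payoff.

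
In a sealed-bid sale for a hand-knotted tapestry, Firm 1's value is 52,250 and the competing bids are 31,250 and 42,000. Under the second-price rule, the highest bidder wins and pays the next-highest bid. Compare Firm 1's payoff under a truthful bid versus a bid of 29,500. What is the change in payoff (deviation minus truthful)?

Change in payoff: -10,250.

The highest competing bid is 42,000.
Bidding truthfully at 52,250: Firm 1 has the top bid, wins, and pays the second-highest bid 42,000. Payoff = 52,250 − 42,000 = 10,250.
Bidding 29,500: the top bid is 42,000 (a rival), so Firm 1 loses. Payoff = 0.
Change = 0 − 10,250 = -10,250.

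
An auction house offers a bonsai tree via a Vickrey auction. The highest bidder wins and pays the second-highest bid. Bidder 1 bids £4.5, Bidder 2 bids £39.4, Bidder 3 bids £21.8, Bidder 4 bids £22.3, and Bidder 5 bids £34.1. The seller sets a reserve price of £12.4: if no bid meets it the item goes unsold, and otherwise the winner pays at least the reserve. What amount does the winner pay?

Sorted high to low: Bidder 2 £39.4, then Bidder 5 £34.1, then Bidder 4 £22.3, then Bidder 3 £21.8, then Bidder 1 £4.5.
Bidder 2 has the highest bid, so Bidder 2 wins.
The second-highest bid is £34.1, which exceeds the reserve, so that sets the price.

The winner pays £34.1.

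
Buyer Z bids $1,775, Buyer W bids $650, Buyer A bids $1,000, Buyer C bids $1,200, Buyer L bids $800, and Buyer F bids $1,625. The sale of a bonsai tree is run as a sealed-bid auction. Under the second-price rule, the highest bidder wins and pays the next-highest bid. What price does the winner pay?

The winner pays $1,625.

Sorted high to low: Buyer Z $1,775; Buyer F $1,625; Buyer C $1,200; Buyer A $1,000; Buyer L $800; Buyer W $650.
Buyer Z has the highest bid, so Buyer Z wins.
The second-highest bid is $1,625, so that is what Buyer Z pays.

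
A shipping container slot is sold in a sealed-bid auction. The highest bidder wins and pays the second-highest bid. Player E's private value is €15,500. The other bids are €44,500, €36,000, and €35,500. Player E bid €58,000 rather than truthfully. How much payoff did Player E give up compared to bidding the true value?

Regret: €29,000.

The highest competing bid is €44,500.
Bidding truthfully at €15,500: the top bid is €44,500 (a rival), so Player E loses. Payoff = €0.
Bidding €58,000: Player E has the top bid, wins, and pays the second-highest bid €44,500. Payoff = €15,500 − €44,500 = -€29,000.
Regret = truthful payoff − actual payoff = €0 − -€29,000 = €29,000.
Deviating from a truthful bid can only lose payoff in a second-price auction — never gain.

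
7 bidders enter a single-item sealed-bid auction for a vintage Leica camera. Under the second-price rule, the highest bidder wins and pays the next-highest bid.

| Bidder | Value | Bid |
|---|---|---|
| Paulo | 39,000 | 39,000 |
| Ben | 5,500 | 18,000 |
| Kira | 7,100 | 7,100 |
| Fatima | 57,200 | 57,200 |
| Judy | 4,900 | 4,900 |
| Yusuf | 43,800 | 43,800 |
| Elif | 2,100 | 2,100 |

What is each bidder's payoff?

Paulo 0, Ben 0, Kira 0, Fatima 13,400, Judy 0, Yusuf 0, Elif 0.

Sorted high to low: Fatima 57,200; Yusuf 43,800; Paulo 39,000; Ben 18,000; Kira 7,100; Judy 4,900; Elif 2,100.
Fatima has the top bid and wins; the price is the second-highest bid, 43,800.
Fatima's payoff = 57,200 − 43,800 = 13,400. All other bidders lose, so their payoff is 0.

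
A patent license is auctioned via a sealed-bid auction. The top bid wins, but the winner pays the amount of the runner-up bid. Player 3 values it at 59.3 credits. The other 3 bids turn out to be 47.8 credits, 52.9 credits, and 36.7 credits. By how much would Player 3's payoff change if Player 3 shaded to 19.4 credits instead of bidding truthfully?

The highest competing bid is 52.9 credits.
Bidding truthfully at 59.3 credits: Player 3 has the top bid, wins, and pays the second-highest bid 52.9 credits. Payoff = 59.3 credits − 52.9 credits = 6.4 credits.
Bidding 19.4 credits: the top bid is 52.9 credits (a rival), so Player 3 loses. Payoff = 0.0 credits.
Change = 0.0 credits − 6.4 credits = -6.4 credits.
This is the dominant-strategy logic: truthful bidding weakly beats any alternative.

-6.4 credits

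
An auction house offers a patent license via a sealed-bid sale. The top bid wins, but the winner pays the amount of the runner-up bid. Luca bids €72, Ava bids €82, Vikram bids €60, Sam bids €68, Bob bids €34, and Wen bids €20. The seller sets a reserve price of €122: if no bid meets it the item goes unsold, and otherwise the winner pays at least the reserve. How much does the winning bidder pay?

Bids in descending order: Ava €82, then Luca €72, then Sam €68, then Vikram €60, then Bob €34, then Wen €20.
The top bid €82 is below the reserve €122, so the item goes unsold and nothing is paid.

unsold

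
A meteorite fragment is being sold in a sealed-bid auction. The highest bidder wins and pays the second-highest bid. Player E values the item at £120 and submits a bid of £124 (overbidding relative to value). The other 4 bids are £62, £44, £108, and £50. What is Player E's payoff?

Player E's payoff: £12.

Highest competing bid: £108.
Player E's bid £124 is the highest overall, so Player E wins and pays the second-highest bid, £108.
Payoff = value − price = £120 − £108 = £12.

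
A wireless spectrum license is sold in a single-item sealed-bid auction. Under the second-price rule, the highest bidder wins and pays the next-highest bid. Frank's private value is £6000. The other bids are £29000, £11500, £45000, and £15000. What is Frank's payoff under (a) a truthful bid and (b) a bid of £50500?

(a) £0  (b) -£39000

The highest competing bid is £45000.
Bidding truthfully at £6000: the top bid is £45000 (a rival), so Frank loses. Payoff = £0.
Bidding £50500: Frank has the top bid, wins, and pays the second-highest bid £45000. Payoff = £6000 − £45000 = -£39000.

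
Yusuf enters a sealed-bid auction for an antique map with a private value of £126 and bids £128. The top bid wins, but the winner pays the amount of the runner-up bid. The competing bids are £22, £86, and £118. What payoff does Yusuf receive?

Highest competing bid: £118.
Yusuf's bid £128 is the highest overall, so Yusuf wins and pays the second-highest bid, £118.
Payoff = value − price = £126 − £118 = £8.

Payoff = £8.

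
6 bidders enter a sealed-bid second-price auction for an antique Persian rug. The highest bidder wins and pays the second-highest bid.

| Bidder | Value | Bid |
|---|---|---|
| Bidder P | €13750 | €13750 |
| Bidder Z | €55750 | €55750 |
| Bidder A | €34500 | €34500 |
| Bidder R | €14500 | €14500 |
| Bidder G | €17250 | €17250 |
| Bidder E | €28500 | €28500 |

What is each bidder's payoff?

Sorted high to low: Bidder Z €55750; Bidder A €34500; Bidder E €28500; Bidder G €17250; Bidder R €14500; Bidder P €13750.
Bidder Z has the top bid and wins; the price is the second-highest bid, €34500.
Bidder Z's payoff = €55750 − €34500 = €21250. All other bidders lose, so their payoff is 0.

Bidder P €0, Bidder Z €21250, Bidder A €0, Bidder R €0, Bidder G €0, Bidder E €0.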